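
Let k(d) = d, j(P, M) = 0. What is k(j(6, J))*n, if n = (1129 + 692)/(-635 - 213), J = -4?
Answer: 0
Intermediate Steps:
n = -1821/848 (n = 1821/(-848) = 1821*(-1/848) = -1821/848 ≈ -2.1474)
k(j(6, J))*n = 0*(-1821/848) = 0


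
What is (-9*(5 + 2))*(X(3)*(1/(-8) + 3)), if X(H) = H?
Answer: -4347/8 ≈ -543.38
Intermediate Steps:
(-9*(5 + 2))*(X(3)*(1/(-8) + 3)) = (-9*(5 + 2))*(3*(1/(-8) + 3)) = (-9*7)*(3*(-⅛ + 3)) = -189*23/8 = -63*69/8 = -4347/8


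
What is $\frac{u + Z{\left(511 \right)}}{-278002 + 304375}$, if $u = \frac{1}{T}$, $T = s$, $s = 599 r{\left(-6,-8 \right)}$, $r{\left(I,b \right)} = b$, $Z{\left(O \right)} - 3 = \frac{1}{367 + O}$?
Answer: $\frac{6313021}{55480563624} \approx 0.00011379$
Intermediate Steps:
$Z{\left(O \right)} = 3 + \frac{1}{367 + O}$
$s = -4792$ ($s = 599 \left(-8\right) = -4792$)
$T = -4792$
$u = - \frac{1}{4792}$ ($u = \frac{1}{-4792} = - \frac{1}{4792} \approx -0.00020868$)
$\frac{u + Z{\left(511 \right)}}{-278002 + 304375} = \frac{- \frac{1}{4792} + \frac{1102 + 3 \cdot 511}{367 + 511}}{-278002 + 304375} = \frac{- \frac{1}{4792} + \frac{1102 + 1533}{878}}{26373} = \left(- \frac{1}{4792} + \frac{1}{878} \cdot 2635\right) \frac{1}{26373} = \left(- \frac{1}{4792} + \frac{2635}{878}\right) \frac{1}{26373} = \frac{6313021}{2103688} \cdot \frac{1}{26373} = \frac{6313021}{55480563624}$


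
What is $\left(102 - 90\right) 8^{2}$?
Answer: $768$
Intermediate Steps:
$\left(102 - 90\right) 8^{2} = 12 \cdot 64 = 768$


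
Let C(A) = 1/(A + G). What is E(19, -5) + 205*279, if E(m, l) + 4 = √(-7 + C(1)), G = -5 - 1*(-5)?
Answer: 57191 + I*√6 ≈ 57191.0 + 2.4495*I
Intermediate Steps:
G = 0 (G = -5 + 5 = 0)
C(A) = 1/A (C(A) = 1/(A + 0) = 1/A)
E(m, l) = -4 + I*√6 (E(m, l) = -4 + √(-7 + 1/1) = -4 + √(-7 + 1) = -4 + √(-6) = -4 + I*√6)
E(19, -5) + 205*279 = (-4 + I*√6) + 205*279 = (-4 + I*√6) + 57195 = 57191 + I*√6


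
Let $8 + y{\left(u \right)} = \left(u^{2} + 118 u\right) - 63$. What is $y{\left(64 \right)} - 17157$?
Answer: $-5580$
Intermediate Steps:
$y{\left(u \right)} = -71 + u^{2} + 118 u$ ($y{\left(u \right)} = -8 - \left(63 - u^{2} - 118 u\right) = -8 + \left(-63 + u^{2} + 118 u\right) = -71 + u^{2} + 118 u$)
$y{\left(64 \right)} - 17157 = \left(-71 + 64^{2} + 118 \cdot 64\right) - 17157 = \left(-71 + 4096 + 7552\right) - 17157 = 11577 - 17157 = -5580$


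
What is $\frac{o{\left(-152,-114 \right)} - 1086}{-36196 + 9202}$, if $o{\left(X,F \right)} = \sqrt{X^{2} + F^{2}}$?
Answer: $\frac{448}{13497} \approx 0.033193$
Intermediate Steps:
$o{\left(X,F \right)} = \sqrt{F^{2} + X^{2}}$
$\frac{o{\left(-152,-114 \right)} - 1086}{-36196 + 9202} = \frac{\sqrt{\left(-114\right)^{2} + \left(-152\right)^{2}} - 1086}{-36196 + 9202} = \frac{\sqrt{12996 + 23104} - 1086}{-26994} = \left(\sqrt{36100} - 1086\right) \left(- \frac{1}{26994}\right) = \left(190 - 1086\right) \left(- \frac{1}{26994}\right) = \left(-896\right) \left(- \frac{1}{26994}\right) = \frac{448}{13497}$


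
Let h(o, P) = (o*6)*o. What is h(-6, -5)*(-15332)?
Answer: -3311712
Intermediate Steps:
h(o, P) = 6*o² (h(o, P) = (6*o)*o = 6*o²)
h(-6, -5)*(-15332) = (6*(-6)²)*(-15332) = (6*36)*(-15332) = 216*(-15332) = -3311712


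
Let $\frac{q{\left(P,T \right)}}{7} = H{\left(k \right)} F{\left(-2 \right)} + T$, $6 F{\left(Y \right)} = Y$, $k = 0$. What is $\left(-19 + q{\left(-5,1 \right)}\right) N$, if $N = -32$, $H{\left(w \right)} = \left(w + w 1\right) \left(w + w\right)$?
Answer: $384$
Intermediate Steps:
$F{\left(Y \right)} = \frac{Y}{6}$
$H{\left(w \right)} = 4 w^{2}$ ($H{\left(w \right)} = \left(w + w\right) 2 w = 2 w 2 w = 4 w^{2}$)
$q{\left(P,T \right)} = 7 T$ ($q{\left(P,T \right)} = 7 \left(4 \cdot 0^{2} \cdot \frac{1}{6} \left(-2\right) + T\right) = 7 \left(4 \cdot 0 \left(- \frac{1}{3}\right) + T\right) = 7 \left(0 \left(- \frac{1}{3}\right) + T\right) = 7 \left(0 + T\right) = 7 T$)
$\left(-19 + q{\left(-5,1 \right)}\right) N = \left(-19 + 7 \cdot 1\right) \left(-32\right) = \left(-19 + 7\right) \left(-32\right) = \left(-12\right) \left(-32\right) = 384$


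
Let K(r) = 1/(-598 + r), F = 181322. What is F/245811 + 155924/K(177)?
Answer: -16136018085922/245811 ≈ -6.5644e+7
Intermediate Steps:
F/245811 + 155924/K(177) = 181322/245811 + 155924/(1/(-598 + 177)) = 181322*(1/245811) + 155924/(1/(-421)) = 181322/245811 + 155924/(-1/421) = 181322/245811 + 155924*(-421) = 181322/245811 - 65644004 = -16136018085922/245811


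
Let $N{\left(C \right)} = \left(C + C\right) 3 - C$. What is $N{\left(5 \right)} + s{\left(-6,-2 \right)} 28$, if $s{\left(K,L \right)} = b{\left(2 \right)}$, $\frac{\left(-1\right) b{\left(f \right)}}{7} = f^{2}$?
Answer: $-759$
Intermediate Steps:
$N{\left(C \right)} = 5 C$ ($N{\left(C \right)} = 2 C 3 - C = 6 C - C = 5 C$)
$b{\left(f \right)} = - 7 f^{2}$
$s{\left(K,L \right)} = -28$ ($s{\left(K,L \right)} = - 7 \cdot 2^{2} = \left(-7\right) 4 = -28$)
$N{\left(5 \right)} + s{\left(-6,-2 \right)} 28 = 5 \cdot 5 - 784 = 25 - 784 = -759$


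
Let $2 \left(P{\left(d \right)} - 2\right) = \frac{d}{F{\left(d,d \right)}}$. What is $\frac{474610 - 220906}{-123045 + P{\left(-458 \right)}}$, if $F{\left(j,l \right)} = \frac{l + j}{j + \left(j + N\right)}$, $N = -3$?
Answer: $- \frac{1014816}{493091} \approx -2.0581$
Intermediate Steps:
$F{\left(j,l \right)} = \frac{j + l}{-3 + 2 j}$ ($F{\left(j,l \right)} = \frac{l + j}{j + \left(j - 3\right)} = \frac{j + l}{j + \left(-3 + j\right)} = \frac{j + l}{-3 + 2 j}$)
$P{\left(d \right)} = \frac{5}{4} + \frac{d}{2}$ ($P{\left(d \right)} = 2 + \frac{d \frac{1}{\frac{1}{-3 + 2 d} \left(d + d\right)}}{2} = 2 + \frac{d \frac{1}{\frac{1}{-3 + 2 d} 2 d}}{2} = 2 + \frac{d \frac{1}{2 d \frac{1}{-3 + 2 d}}}{2} = 2 + \frac{d \frac{-3 + 2 d}{2 d}}{2} = 2 + \frac{- \frac{3}{2} + d}{2} = 2 + \left(- \frac{3}{4} + \frac{d}{2}\right) = \frac{5}{4} + \frac{d}{2}$)
$\frac{474610 - 220906}{-123045 + P{\left(-458 \right)}} = \frac{474610 - 220906}{-123045 + \left(\frac{5}{4} + \frac{1}{2} \left(-458\right)\right)} = \frac{253704}{-123045 + \left(\frac{5}{4} - 229\right)} = \frac{253704}{-123045 - \frac{911}{4}} = \frac{253704}{- \frac{493091}{4}} = 253704 \left(- \frac{4}{493091}\right) = - \frac{1014816}{493091}$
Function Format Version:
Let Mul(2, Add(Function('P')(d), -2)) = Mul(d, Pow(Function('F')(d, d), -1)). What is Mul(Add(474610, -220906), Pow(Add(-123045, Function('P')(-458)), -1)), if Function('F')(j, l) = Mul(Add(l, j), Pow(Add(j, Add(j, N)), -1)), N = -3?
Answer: Rational(-1014816, 493091) ≈ -2.0581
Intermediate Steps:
Function('F')(j, l) = Mul(Pow(Add(-3, Mul(2, j)), -1), Add(j, l)) (Function('F')(j, l) = Mul(Add(l, j), Pow(Add(j, Add(j, -3)), -1)) = Mul(Add(j, l), Pow(Add(j, Add(-3, j)), -1)) = Mul(Add(j, l), Pow(Add(-3, Mul(2, j)), -1)) = Mul(Pow(Add(-3, Mul(2, j)), -1), Add(j, l)))
Function('P')(d) = Add(Rational(5, 4), Mul(Rational(1, 2), d)) (Function('P')(d) = Add(2, Mul(Rational(1, 2), Mul(d, Pow(Mul(Pow(Add(-3, Mul(2, d)), -1), Add(d, d)), -1)))) = Add(2, Mul(Rational(1, 2), Mul(d, Pow(Mul(Pow(Add(-3, Mul(2, d)), -1), Mul(2, d)), -1)))) = Add(2, Mul(Rational(1, 2), Mul(d, Pow(Mul(2, d, Pow(Add(-3, Mul(2, d)), -1)), -1)))) = Add(2, Mul(Rational(1, 2), Mul(d, Mul(Rational(1, 2), Pow(d, -1), Add(-3, Mul(2, d)))))) = Add(2, Mul(Rational(1, 2), Add(Rational(-3, 2), d))) = Add(2, Add(Rational(-3, 4), Mul(Rational(1, 2), d))) = Add(Rational(5, 4), Mul(Rational(1, 2), d)))
Mul(Add(474610, -220906), Pow(Add(-123045, Function('P')(-458)), -1)) = Mul(Add(474610, -220906), Pow(Add(-123045, Add(Rational(5, 4), Mul(Rational(1, 2), -458))), -1)) = Mul(253704, Pow(Add(-123045, Add(Rational(5, 4), -229)), -1)) = Mul(253704, Pow(Add(-123045, Rational(-911, 4)), -1)) = Mul(253704, Pow(Rational(-493091, 4), -1)) = Mul(253704, Rational(-4, 493091)) = Rational(-1014816, 493091)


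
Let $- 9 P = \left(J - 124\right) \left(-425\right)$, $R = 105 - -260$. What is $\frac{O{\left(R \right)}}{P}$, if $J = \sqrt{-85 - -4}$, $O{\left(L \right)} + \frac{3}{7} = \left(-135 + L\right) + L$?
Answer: $- \frac{4644792}{45984575} - \frac{337122 i}{45984575} \approx -0.10101 - 0.0073312 i$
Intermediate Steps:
$R = 365$ ($R = 105 + 260 = 365$)
$O{\left(L \right)} = - \frac{948}{7} + 2 L$ ($O{\left(L \right)} = - \frac{3}{7} + \left(\left(-135 + L\right) + L\right) = - \frac{3}{7} + \left(-135 + 2 L\right) = - \frac{948}{7} + 2 L$)
$J = 9 i$ ($J = \sqrt{-85 + 4} = \sqrt{-81} = 9 i \approx 9.0 i$)
$P = - \frac{52700}{9} + 425 i$ ($P = - \frac{\left(9 i - 124\right) \left(-425\right)}{9} = - \frac{\left(-124 + 9 i\right) \left(-425\right)}{9} = - \frac{52700 - 3825 i}{9} = - \frac{52700}{9} + 425 i \approx -5855.6 + 425.0 i$)
$\frac{O{\left(R \right)}}{P} = \frac{- \frac{948}{7} + 2 \cdot 365}{- \frac{52700}{9} + 425 i} = \left(- \frac{948}{7} + 730\right) \frac{81 \left(- \frac{52700}{9} - 425 i\right)}{2791920625} = \frac{4162 \frac{81 \left(- \frac{52700}{9} - 425 i\right)}{2791920625}}{7} = \frac{337122 \left(- \frac{52700}{9} - 425 i\right)}{19543444375}$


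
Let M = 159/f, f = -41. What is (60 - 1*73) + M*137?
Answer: -22316/41 ≈ -544.29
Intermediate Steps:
M = -159/41 (M = 159/(-41) = 159*(-1/41) = -159/41 ≈ -3.8780)
(60 - 1*73) + M*137 = (60 - 1*73) - 159/41*137 = (60 - 73) - 21783/41 = -13 - 21783/41 = -22316/41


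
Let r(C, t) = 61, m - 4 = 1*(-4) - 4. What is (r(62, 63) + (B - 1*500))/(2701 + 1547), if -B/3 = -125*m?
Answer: -1939/4248 ≈ -0.45645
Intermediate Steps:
m = -4 (m = 4 + (1*(-4) - 4) = 4 + (-4 - 4) = 4 - 8 = -4)
B = -1500 (B = -(-375)*(-4) = -3*500 = -1500)
(r(62, 63) + (B - 1*500))/(2701 + 1547) = (61 + (-1500 - 1*500))/(2701 + 1547) = (61 + (-1500 - 500))/4248 = (61 - 2000)*(1/4248) = -1939*1/4248 = -1939/4248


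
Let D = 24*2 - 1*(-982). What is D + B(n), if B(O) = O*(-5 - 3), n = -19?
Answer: 1182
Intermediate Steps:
B(O) = -8*O (B(O) = O*(-8) = -8*O)
D = 1030 (D = 48 + 982 = 1030)
D + B(n) = 1030 - 8*(-19) = 1030 + 152 = 1182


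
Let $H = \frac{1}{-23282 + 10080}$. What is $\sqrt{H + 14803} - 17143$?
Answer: $-17143 + \frac{\sqrt{2580056364410}}{13202} \approx -17021.0$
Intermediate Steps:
$H = - \frac{1}{13202}$ ($H = \frac{1}{-13202} = - \frac{1}{13202} \approx -7.5746 \cdot 10^{-5}$)
$\sqrt{H + 14803} - 17143 = \sqrt{- \frac{1}{13202} + 14803} - 17143 = \sqrt{\frac{195429205}{13202}} - 17143 = \frac{\sqrt{2580056364410}}{13202} - 17143 = -17143 + \frac{\sqrt{2580056364410}}{13202}$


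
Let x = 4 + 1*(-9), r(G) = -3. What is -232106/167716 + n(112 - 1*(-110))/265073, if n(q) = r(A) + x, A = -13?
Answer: -30763187733/22228491634 ≈ -1.3840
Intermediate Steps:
x = -5 (x = 4 - 9 = -5)
n(q) = -8 (n(q) = -3 - 5 = -8)
-232106/167716 + n(112 - 1*(-110))/265073 = -232106/167716 - 8/265073 = -232106*1/167716 - 8*1/265073 = -116053/83858 - 8/265073 = -30763187733/22228491634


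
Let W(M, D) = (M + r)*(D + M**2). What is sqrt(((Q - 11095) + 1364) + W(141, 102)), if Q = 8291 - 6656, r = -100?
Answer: sqrt(811207) ≈ 900.67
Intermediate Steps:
W(M, D) = (-100 + M)*(D + M**2) (W(M, D) = (M - 100)*(D + M**2) = (-100 + M)*(D + M**2))
Q = 1635
sqrt(((Q - 11095) + 1364) + W(141, 102)) = sqrt(((1635 - 11095) + 1364) + (141**3 - 100*102 - 100*141**2 + 102*141)) = sqrt((-9460 + 1364) + (2803221 - 10200 - 100*19881 + 14382)) = sqrt(-8096 + (2803221 - 10200 - 1988100 + 14382)) = sqrt(-8096 + 819303) = sqrt(811207)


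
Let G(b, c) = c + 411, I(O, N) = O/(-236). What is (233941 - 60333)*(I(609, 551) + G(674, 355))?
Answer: 7819608134/59 ≈ 1.3254e+8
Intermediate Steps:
I(O, N) = -O/236 (I(O, N) = O*(-1/236) = -O/236)
G(b, c) = 411 + c
(233941 - 60333)*(I(609, 551) + G(674, 355)) = (233941 - 60333)*(-1/236*609 + (411 + 355)) = 173608*(-609/236 + 766) = 173608*(180167/236) = 7819608134/59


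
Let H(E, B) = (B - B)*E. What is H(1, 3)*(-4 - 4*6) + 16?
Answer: 16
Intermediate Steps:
H(E, B) = 0 (H(E, B) = 0*E = 0)
H(1, 3)*(-4 - 4*6) + 16 = 0*(-4 - 4*6) + 16 = 0*(-4 - 24) + 16 = 0*(-28) + 16 = 0 + 16 = 16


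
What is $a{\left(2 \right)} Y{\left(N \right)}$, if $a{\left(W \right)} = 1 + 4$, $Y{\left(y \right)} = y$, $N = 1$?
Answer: $5$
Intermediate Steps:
$a{\left(W \right)} = 5$
$a{\left(2 \right)} Y{\left(N \right)} = 5 \cdot 1 = 5$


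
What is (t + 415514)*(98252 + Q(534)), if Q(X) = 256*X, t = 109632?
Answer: 123386203576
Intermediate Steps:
(t + 415514)*(98252 + Q(534)) = (109632 + 415514)*(98252 + 256*534) = 525146*(98252 + 136704) = 525146*234956 = 123386203576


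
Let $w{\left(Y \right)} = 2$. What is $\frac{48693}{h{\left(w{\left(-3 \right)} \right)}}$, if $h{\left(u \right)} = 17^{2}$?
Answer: $\frac{48693}{289} \approx 168.49$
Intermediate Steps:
$h{\left(u \right)} = 289$
$\frac{48693}{h{\left(w{\left(-3 \right)} \right)}} = \frac{48693}{289}$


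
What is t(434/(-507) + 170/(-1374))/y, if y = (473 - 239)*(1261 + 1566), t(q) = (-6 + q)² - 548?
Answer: -747810100619/990800095574718 ≈ -0.00075475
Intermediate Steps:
t(q) = -548 + (-6 + q)²
y = 661518 (y = 234*2827 = 661518)
t(434/(-507) + 170/(-1374))/y = (-548 + (-6 + (434/(-507) + 170/(-1374)))²)/661518 = (-548 + (-6 + (434*(-1/507) + 170*(-1/1374)))²)*(1/661518) = (-548 + (-6 + (-434/507 - 85/687))²)*(1/661518) = (-548 + (-6 - 37917/38701)²)*(1/661518) = (-548 + (-270123/38701)²)*(1/661518) = (-548 + 72966435129/1497767401)*(1/661518) = -747810100619/1497767401*1/661518 = -747810100619/990800095574718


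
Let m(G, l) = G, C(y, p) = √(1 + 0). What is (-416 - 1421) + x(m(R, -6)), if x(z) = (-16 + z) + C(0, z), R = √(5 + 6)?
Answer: -1852 + √11 ≈ -1848.7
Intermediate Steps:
C(y, p) = 1 (C(y, p) = √1 = 1)
R = √11 ≈ 3.3166
x(z) = -15 + z (x(z) = (-16 + z) + 1 = -15 + z)
(-416 - 1421) + x(m(R, -6)) = (-416 - 1421) + (-15 + √11) = -1837 + (-15 + √11) = -1852 + √11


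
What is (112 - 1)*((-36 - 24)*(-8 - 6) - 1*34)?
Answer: 89466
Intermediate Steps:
(112 - 1)*((-36 - 24)*(-8 - 6) - 1*34) = 111*(-60*(-14) - 34) = 111*(840 - 34) = 111*806 = 89466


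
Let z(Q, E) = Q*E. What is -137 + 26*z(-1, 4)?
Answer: -241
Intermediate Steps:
z(Q, E) = E*Q
-137 + 26*z(-1, 4) = -137 + 26*(4*(-1)) = -137 + 26*(-4) = -137 - 104 = -241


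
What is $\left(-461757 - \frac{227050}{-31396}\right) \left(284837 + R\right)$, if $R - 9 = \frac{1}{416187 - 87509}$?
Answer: $- \frac{678627995471775483129}{5159587244} \approx -1.3153 \cdot 10^{11}$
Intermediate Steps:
$R = \frac{2958103}{328678}$ ($R = 9 + \frac{1}{416187 - 87509} = 9 + \frac{1}{328678} = \frac{2958103}{328678} \approx 9.0$)
$\left(-461757 - \frac{227050}{-31396}\right) \left(284837 + R\right) = \left(-461757 - \frac{227050}{-31396}\right) \left(284837 + \frac{2958103}{328678}\right) = \left(-461757 - - \frac{113525}{15698}\right) \frac{93622613589}{328678} = \left(-461757 + \frac{113525}{15698}\right) \frac{93622613589}{328678} = \left(- \frac{7248547861}{15698}\right) \frac{93622613589}{328678} = - \frac{678627995471775483129}{5159587244}$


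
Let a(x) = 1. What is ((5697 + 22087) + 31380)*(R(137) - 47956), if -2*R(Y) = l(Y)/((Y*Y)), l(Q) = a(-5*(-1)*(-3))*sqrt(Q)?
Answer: -2837268784 - 29582*sqrt(137)/18769 ≈ -2.8373e+9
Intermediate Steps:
l(Q) = sqrt(Q) (l(Q) = 1*sqrt(Q) = sqrt(Q))
R(Y) = -1/(2*Y**(3/2)) (R(Y) = -sqrt(Y)/(2*(Y*Y)) = -sqrt(Y)/(2*(Y**2)) = -sqrt(Y)/(2*Y**2) = -1/(2*Y**(3/2)))
((5697 + 22087) + 31380)*(R(137) - 47956) = ((5697 + 22087) + 31380)*(-sqrt(137)/37538 - 47956) = (27784 + 31380)*(-sqrt(137)/37538 - 47956) = 59164*(-sqrt(137)/37538 - 47956) = 59164*(-47956 - sqrt(137)/37538) = -2837268784 - 29582*sqrt(137)/18769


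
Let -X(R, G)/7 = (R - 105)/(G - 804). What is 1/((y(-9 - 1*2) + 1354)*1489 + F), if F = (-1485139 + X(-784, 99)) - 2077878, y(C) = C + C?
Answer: -705/1113672868 ≈ -6.3304e-7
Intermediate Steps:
y(C) = 2*C
X(R, G) = -7*(-105 + R)/(-804 + G) (X(R, G) = -7*(R - 105)/(G - 804) = -7*(-105 + R)/(-804 + G))
F = -2511933208/705 (F = (-1485139 + 7*(105 - 1*(-784))/(-804 + 99)) - 2077878 = (-1485139 + 7*(105 + 784)/(-705)) - 2077878 = (-1485139 + 7*(-1/705)*889) - 2077878 = (-1485139 - 6223/705) - 2077878 = -1047029218/705 - 2077878 = -2511933208/705 ≈ -3.5630e+6)
1/((y(-9 - 1*2) + 1354)*1489 + F) = 1/((2*(-9 - 1*2) + 1354)*1489 - 2511933208/705) = 1/((2*(-9 - 2) + 1354)*1489 - 2511933208/705) = 1/((2*(-11) + 1354)*1489 - 2511933208/705) = 1/((-22 + 1354)*1489 - 2511933208/705) = 1/(1332*1489 - 2511933208/705) = 1/(1983348 - 2511933208/705) = 1/(-1113672868/705) = -705/1113672868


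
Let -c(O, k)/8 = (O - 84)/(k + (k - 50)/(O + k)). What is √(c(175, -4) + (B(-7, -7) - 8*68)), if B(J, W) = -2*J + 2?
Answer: 2*I*√151003/41 ≈ 18.956*I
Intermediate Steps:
B(J, W) = 2 - 2*J
c(O, k) = -8*(-84 + O)/(k + (-50 + k)/(O + k)) (c(O, k) = -8*(O - 84)/(k + (k - 50)/(O + k)) = -8*(-84 + O)/(k + (-50 + k)/(O + k)))
√(c(175, -4) + (B(-7, -7) - 8*68)) = √(8*(-1*175² + 84*175 + 84*(-4) - 1*175*(-4))/(-50 - 4 + (-4)² + 175*(-4)) + ((2 - 2*(-7)) - 8*68)) = √(8*(-1*30625 + 14700 - 336 + 700)/(-50 - 4 + 16 - 700) + ((2 + 14) - 544)) = √(8*(-30625 + 14700 - 336 + 700)/(-738) + (16 - 544)) = √(8*(-1/738)*(-15561) - 528) = √(6916/41 - 528) = √(-14732/41) = 2*I*√151003/41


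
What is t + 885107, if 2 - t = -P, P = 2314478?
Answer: 3199587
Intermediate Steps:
t = 2314480 (t = 2 - (-1)*2314478 = 2 - 1*(-2314478) = 2 + 2314478 = 2314480)
t + 885107 = 2314480 + 885107 = 3199587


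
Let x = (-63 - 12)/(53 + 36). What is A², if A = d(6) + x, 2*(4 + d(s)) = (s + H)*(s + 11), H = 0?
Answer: 16875664/7921 ≈ 2130.5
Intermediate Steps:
d(s) = -4 + s*(11 + s)/2 (d(s) = -4 + ((s + 0)*(s + 11))/2 = -4 + (s*(11 + s))/2 = -4 + s*(11 + s)/2)
x = -75/89 ≈ -0.84270
A = 4108/89 (A = (-4 + (½)*6² + (11/2)*6) - 75/89 = (-4 + (½)*36 + 33) - 75/89 = (-4 + 18 + 33) - 75/89 = 47 - 75/89 = 4108/89 ≈ 46.157)
A² = (4108/89)² = 16875664/7921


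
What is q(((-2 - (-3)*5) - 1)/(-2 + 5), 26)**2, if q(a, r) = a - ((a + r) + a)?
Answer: 900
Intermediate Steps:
q(a, r) = -a - r (q(a, r) = a - (r + 2*a) = a + (-r - 2*a) = -a - r)
q(((-2 - (-3)*5) - 1)/(-2 + 5), 26)**2 = (-((-2 - (-3)*5) - 1)/(-2 + 5) - 1*26)**2 = (-((-2 - 1*(-15)) - 1)/3 - 26)**2 = (-((-2 + 15) - 1)/3 - 26)**2 = (-(13 - 1)/3 - 26)**2 = (-12/3 - 26)**2 = (-1*4 - 26)**2 = (-4 - 26)**2 = (-30)**2 = 900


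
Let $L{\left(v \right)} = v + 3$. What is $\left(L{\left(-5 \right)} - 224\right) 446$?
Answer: $-100796$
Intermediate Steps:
$L{\left(v \right)} = 3 + v$
$\left(L{\left(-5 \right)} - 224\right) 446 = \left(\left(3 - 5\right) - 224\right) 446 = \left(-2 - 224\right) 446 = \left(-226\right) 446 = -100796$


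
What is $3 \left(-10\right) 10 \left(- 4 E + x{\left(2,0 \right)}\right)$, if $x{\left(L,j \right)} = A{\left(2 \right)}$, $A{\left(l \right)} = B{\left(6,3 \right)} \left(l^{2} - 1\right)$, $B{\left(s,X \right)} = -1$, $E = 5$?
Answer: $6900$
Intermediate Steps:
$A{\left(l \right)} = 1 - l^{2}$ ($A{\left(l \right)} = - (l^{2} - 1) = - (-1 + l^{2}) = 1 - l^{2}$)
$x{\left(L,j \right)} = -3$ ($x{\left(L,j \right)} = 1 - 2^{2} = 1 - 4 = -3$)
$3 \left(-10\right) 10 \left(- 4 E + x{\left(2,0 \right)}\right) = 3 \left(-10\right) 10 \left(\left(-4\right) 5 - 3\right) = \left(-30\right) 10 \left(-20 - 3\right) = \left(-300\right) \left(-23\right) = 6900$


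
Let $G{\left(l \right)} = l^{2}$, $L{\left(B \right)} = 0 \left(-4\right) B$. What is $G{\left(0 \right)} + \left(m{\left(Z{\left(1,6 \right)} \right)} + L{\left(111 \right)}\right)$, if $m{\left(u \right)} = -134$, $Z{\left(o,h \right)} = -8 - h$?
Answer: $-134$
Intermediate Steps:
$L{\left(B \right)} = 0$ ($L{\left(B \right)} = 0 B = 0$)
$G{\left(0 \right)} + \left(m{\left(Z{\left(1,6 \right)} \right)} + L{\left(111 \right)}\right) = 0^{2} + \left(-134 + 0\right) = 0 - 134 = -134$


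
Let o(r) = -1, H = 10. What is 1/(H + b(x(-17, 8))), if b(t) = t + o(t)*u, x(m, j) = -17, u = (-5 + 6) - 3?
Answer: -⅕ ≈ -0.20000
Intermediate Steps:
u = -2 (u = 1 - 3 = -2)
b(t) = 2 + t (b(t) = t - 1*(-2) = t + 2 = 2 + t)
1/(H + b(x(-17, 8))) = 1/(10 + (2 - 17)) = 1/(10 - 15) = 1/(-5) = -⅕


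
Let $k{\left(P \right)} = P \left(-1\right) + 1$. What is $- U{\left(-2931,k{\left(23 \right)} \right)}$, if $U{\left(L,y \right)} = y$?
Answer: $22$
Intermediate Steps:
$k{\left(P \right)} = 1 - P$ ($k{\left(P \right)} = - P + 1 = 1 - P$)
$- U{\left(-2931,k{\left(23 \right)} \right)} = - (1 - 23) = \left(-1\right) \left(-22\right) = 22$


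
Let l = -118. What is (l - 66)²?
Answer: 33856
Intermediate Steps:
(l - 66)² = (-118 - 66)² = (-184)² = 33856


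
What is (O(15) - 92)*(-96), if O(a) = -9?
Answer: 9696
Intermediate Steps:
(O(15) - 92)*(-96) = (-9 - 92)*(-96) = -101*(-96) = 9696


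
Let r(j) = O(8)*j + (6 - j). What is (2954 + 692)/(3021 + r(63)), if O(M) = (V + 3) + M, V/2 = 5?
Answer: 3646/4287 ≈ 0.85048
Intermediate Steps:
V = 10 (V = 2*5 = 10)
O(M) = 13 + M (O(M) = (10 + 3) + M = 13 + M)
r(j) = 6 + 20*j (r(j) = (13 + 8)*j + (6 - j) = 21*j + (6 - j) = 6 + 20*j)
(2954 + 692)/(3021 + r(63)) = (2954 + 692)/(3021 + (6 + 20*63)) = 3646/(3021 + (6 + 1260)) = 3646/(3021 + 1266) = 3646/4287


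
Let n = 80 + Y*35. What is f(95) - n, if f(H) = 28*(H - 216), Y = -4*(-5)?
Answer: -4168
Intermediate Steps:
Y = 20
f(H) = -6048 + 28*H (f(H) = 28*(-216 + H) = -6048 + 28*H)
n = 780 (n = 80 + 20*35 = 80 + 700 = 780)
f(95) - n = (-6048 + 28*95) - 1*780 = (-6048 + 2660) - 780 = -3388 - 780 = -4168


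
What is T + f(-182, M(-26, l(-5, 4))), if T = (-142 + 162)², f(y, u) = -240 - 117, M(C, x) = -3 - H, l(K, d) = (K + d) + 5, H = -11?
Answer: 43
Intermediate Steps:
l(K, d) = 5 + K + d
M(C, x) = 8 (M(C, x) = -3 - 1*(-11) = -3 + 11 = 8)
f(y, u) = -357
T = 400 (T = 20² = 400)
T + f(-182, M(-26, l(-5, 4))) = 400 - 357 = 43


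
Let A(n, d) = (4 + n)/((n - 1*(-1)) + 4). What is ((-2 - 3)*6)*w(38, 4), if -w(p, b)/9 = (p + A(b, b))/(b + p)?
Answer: 250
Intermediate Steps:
A(n, d) = (4 + n)/(5 + n) (A(n, d) = (4 + n)/((n + 1) + 4) = (4 + n)/((1 + n) + 4) = (4 + n)/(5 + n))
w(p, b) = -9*(p + (4 + b)/(5 + b))/(b + p)
((-2 - 3)*6)*w(38, 4) = ((-2 - 3)*6)*(9*(-4 - 1*4 - 1*38*(5 + 4))/((5 + 4)*(4 + 38))) = (-5*6)*(9*(-4 - 4 - 1*38*9)/(9*42)) = -270*(-4 - 4 - 342)/(9*42) = -270*(-350)/(9*42) = -30*(-25/3) = 250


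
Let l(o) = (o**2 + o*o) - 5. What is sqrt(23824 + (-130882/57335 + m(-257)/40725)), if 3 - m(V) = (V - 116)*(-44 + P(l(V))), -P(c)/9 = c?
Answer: 2*sqrt(3133795574580776770)/31132905 ≈ 113.72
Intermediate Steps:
l(o) = -5 + 2*o**2 (l(o) = (o**2 + o**2) - 5 = 2*o**2 - 5 = -5 + 2*o**2)
P(c) = -9*c
m(V) = 3 - (1 - 18*V**2)*(-116 + V) (m(V) = 3 - (V - 116)*(-44 - 9*(-5 + 2*V**2)) = 3 - (-116 + V)*(-44 + (45 - 18*V**2)) = 3 - (-116 + V)*(1 - 18*V**2) = 3 - (1 - 18*V**2)*(-116 + V))
sqrt(23824 + (-130882/57335 + m(-257)/40725)) = sqrt(23824 + (-130882/57335 + (119 - 1*(-257) - 2088*(-257)**2 + 18*(-257)**3)/40725)) = sqrt(23824 + (-130882*1/57335 + (119 + 257 - 2088*66049 + 18*(-16974593))*(1/40725))) = sqrt(23824 + (-130882/57335 + (119 + 257 - 137910312 - 305542674)*(1/40725))) = sqrt(23824 + (-130882/57335 - 443452610*1/40725)) = sqrt(23824 + (-130882/57335 - 88690522/8145)) = sqrt(23824 - 1017227422552/93398715) = sqrt(1207903563608/93398715) = 2*sqrt(3133795574580776770)/31132905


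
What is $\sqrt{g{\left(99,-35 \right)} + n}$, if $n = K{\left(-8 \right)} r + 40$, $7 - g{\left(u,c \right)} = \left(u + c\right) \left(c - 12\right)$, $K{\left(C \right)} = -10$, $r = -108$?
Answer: $\sqrt{4135} \approx 64.304$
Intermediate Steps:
$g{\left(u,c \right)} = 7 - \left(-12 + c\right) \left(c + u\right)$ ($g{\left(u,c \right)} = 7 - \left(u + c\right) \left(c - 12\right) = 7 - \left(c + u\right) \left(-12 + c\right) = 7 - \left(-12 + c\right) \left(c + u\right)$)
$n = 1120$ ($n = \left(-10\right) \left(-108\right) + 40 = 1080 + 40 = 1120$)
$\sqrt{g{\left(99,-35 \right)} + n} = \sqrt{\left(7 - \left(-35\right)^{2} + 12 \left(-35\right) + 12 \cdot 99 - \left(-35\right) 99\right) + 1120} = \sqrt{\left(7 - 1225 - 420 + 1188 + 3465\right) + 1120} = \sqrt{3015 + 1120} = \sqrt{4135}$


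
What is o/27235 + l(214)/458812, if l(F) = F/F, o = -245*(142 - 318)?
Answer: 3956800135/2499148964 ≈ 1.5833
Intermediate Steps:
o = 43120 (o = -245*(-176) = 43120)
l(F) = 1
o/27235 + l(214)/458812 = 43120/27235 + 1/458812 = 43120*(1/27235) + 1*(1/458812) = 8624/5447 + 1/458812 = 3956800135/2499148964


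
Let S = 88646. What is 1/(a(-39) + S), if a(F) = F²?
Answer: 1/90167 ≈ 1.1091e-5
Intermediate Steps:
1/(a(-39) + S) = 1/((-39)² + 88646) = 1/(1521 + 88646) = 1/90167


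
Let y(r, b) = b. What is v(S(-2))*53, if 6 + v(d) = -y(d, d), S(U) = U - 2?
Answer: -106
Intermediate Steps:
S(U) = -2 + U
v(d) = -6 - d
v(S(-2))*53 = (-6 - (-2 - 2))*53 = (-6 - 1*(-4))*53 = (-6 + 4)*53 = -2*53 = -106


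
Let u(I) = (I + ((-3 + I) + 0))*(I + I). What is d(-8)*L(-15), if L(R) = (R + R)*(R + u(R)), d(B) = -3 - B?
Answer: -146250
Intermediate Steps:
u(I) = 2*I*(-3 + 2*I) (u(I) = (I + (-3 + I))*(2*I) = (-3 + 2*I)*(2*I) = 2*I*(-3 + 2*I))
L(R) = 2*R*(R + 2*R*(-3 + 2*R)) (L(R) = (R + R)*(R + 2*R*(-3 + 2*R)) = (2*R)*(R + 2*R*(-3 + 2*R)) = 2*R*(R + 2*R*(-3 + 2*R)))
d(-8)*L(-15) = (-3 - 1*(-8))*((-15)²*(-10 + 8*(-15))) = (-3 + 8)*(225*(-10 - 120)) = 5*(225*(-130)) = 5*(-29250) = -146250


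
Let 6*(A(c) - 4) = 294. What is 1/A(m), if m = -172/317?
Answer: 1/53 ≈ 0.018868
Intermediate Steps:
m = -172/317 (m = -172*1/317 = -172/317 ≈ -0.54259)
A(c) = 53 (A(c) = 4 + (⅙)*294 = 4 + 49 = 53)
1/A(m) = 1/53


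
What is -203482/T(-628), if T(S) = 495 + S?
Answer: 203482/133 ≈ 1529.9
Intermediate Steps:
-203482/T(-628) = -203482/(495 - 628) = -203482/(-133) = -203482*(-1/133) = 203482/133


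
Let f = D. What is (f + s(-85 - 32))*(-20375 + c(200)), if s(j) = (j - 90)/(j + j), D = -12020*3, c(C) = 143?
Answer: 9484124292/13 ≈ 7.2955e+8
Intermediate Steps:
D = -36060
s(j) = (-90 + j)/(2*j) (s(j) = (-90 + j)/((2*j)) = (-90 + j)*(1/(2*j)) = (-90 + j)/(2*j))
f = -36060
(f + s(-85 - 32))*(-20375 + c(200)) = (-36060 + (-90 + (-85 - 32))/(2*(-85 - 32)))*(-20375 + 143) = (-36060 + (1/2)*(-90 - 117)/(-117))*(-20232) = (-36060 + (1/2)*(-1/117)*(-207))*(-20232) = (-36060 + 23/26)*(-20232) = -937537/26*(-20232) = 9484124292/13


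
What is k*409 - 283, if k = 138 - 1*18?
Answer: 48797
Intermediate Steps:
k = 120 (k = 138 - 18 = 120)
k*409 - 283 = 120*409 - 283 = 49080 - 283 = 48797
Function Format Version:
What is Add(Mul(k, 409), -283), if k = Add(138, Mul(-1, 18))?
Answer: 48797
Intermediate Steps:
k = 120 (k = Add(138, -18) = 120)
Add(Mul(k, 409), -283) = Add(Mul(120, 409), -283) = Add(49080, -283) = 48797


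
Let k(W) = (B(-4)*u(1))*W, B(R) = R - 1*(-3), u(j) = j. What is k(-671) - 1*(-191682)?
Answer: 192353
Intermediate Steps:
B(R) = 3 + R (B(R) = R + 3 = 3 + R)
k(W) = -W (k(W) = ((3 - 4)*1)*W = (-1*1)*W = -W)
k(-671) - 1*(-191682) = -1*(-671) - 1*(-191682) = 671 + 191682 = 192353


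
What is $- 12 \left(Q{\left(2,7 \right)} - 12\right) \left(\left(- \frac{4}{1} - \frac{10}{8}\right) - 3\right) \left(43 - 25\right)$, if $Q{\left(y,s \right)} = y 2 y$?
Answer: $-7128$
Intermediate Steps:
$Q{\left(y,s \right)} = 2 y^{2}$ ($Q{\left(y,s \right)} = 2 y y = 2 y^{2}$)
$- 12 \left(Q{\left(2,7 \right)} - 12\right) \left(\left(- \frac{4}{1} - \frac{10}{8}\right) - 3\right) \left(43 - 25\right) = - 12 \left(2 \cdot 2^{2} - 12\right) \left(\left(- \frac{4}{1} - \frac{10}{8}\right) - 3\right) \left(43 - 25\right) = - 12 \left(2 \cdot 4 - 12\right) \left(\left(\left(-4\right) 1 - \frac{5}{4}\right) - 3\right) \left(43 - 25\right) = - 12 \left(8 - 12\right) \left(\left(-4 - \frac{5}{4}\right) - 3\right) 18 = - 12 \left(- 4 \left(- \frac{21}{4} - 3\right)\right) 18 = - 12 \left(\left(-4\right) \left(- \frac{33}{4}\right)\right) 18 = \left(-12\right) 33 \cdot 18 = \left(-396\right) 18 = -7128$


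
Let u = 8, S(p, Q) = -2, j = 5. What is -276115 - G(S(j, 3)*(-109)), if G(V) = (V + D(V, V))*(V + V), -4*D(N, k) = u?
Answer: -370291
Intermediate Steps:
D(N, k) = -2 (D(N, k) = -¼*8 = -2)
G(V) = 2*V*(-2 + V) (G(V) = (V - 2)*(V + V) = (-2 + V)*(2*V) = 2*V*(-2 + V))
-276115 - G(S(j, 3)*(-109)) = -276115 - 2*(-2*(-109))*(-2 - 2*(-109)) = -276115 - 2*218*(-2 + 218) = -276115 - 2*218*216 = -276115 - 1*94176 = -276115 - 94176 = -370291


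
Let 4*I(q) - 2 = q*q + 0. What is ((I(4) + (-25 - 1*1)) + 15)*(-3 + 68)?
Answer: -845/2 ≈ -422.50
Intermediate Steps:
I(q) = 1/2 + q**2/4 (I(q) = 1/2 + (q*q + 0)/4 = 1/2 + (q**2 + 0)/4 = 1/2 + q**2/4)
((I(4) + (-25 - 1*1)) + 15)*(-3 + 68) = (((1/2 + (1/4)*4**2) + (-25 - 1*1)) + 15)*(-3 + 68) = (((1/2 + (1/4)*16) + (-25 - 1)) + 15)*65 = (((1/2 + 4) - 26) + 15)*65 = ((9/2 - 26) + 15)*65 = (-43/2 + 15)*65 = -13/2*65 = -845/2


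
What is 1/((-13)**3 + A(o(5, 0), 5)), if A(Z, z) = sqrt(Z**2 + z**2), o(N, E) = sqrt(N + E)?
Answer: -2197/4826779 - sqrt(30)/4826779 ≈ -0.00045630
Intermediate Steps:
o(N, E) = sqrt(E + N)
1/((-13)**3 + A(o(5, 0), 5)) = 1/((-13)**3 + sqrt((sqrt(0 + 5))**2 + 5**2)) = 1/(-2197 + sqrt((sqrt(5))**2 + 25)) = 1/(-2197 + sqrt(5 + 25)) = 1/(-2197 + sqrt(30))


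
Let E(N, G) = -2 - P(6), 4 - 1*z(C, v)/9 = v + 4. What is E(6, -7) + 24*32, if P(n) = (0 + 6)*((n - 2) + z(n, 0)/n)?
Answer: 742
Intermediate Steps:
z(C, v) = -9*v (z(C, v) = 36 - 9*(v + 4) = 36 - 9*(4 + v) = 36 + (-36 - 9*v) = -9*v)
P(n) = -12 + 6*n (P(n) = (0 + 6)*((n - 2) + (-9*0)/n) = 6*((-2 + n) + 0/n) = 6*((-2 + n) + 0) = 6*(-2 + n) = -12 + 6*n)
E(N, G) = -26 (E(N, G) = -2 - (-12 + 6*6) = -2 - (-12 + 36) = -2 - 1*24 = -2 - 24 = -26)
E(6, -7) + 24*32 = -26 + 24*32 = -26 + 768 = 742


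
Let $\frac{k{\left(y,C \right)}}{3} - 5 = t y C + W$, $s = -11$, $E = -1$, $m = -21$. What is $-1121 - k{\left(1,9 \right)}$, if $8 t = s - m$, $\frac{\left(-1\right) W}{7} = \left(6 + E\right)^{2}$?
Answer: $- \frac{2579}{4} \approx -644.75$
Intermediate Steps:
$W = -175$ ($W = - 7 \left(6 - 1\right)^{2} = - 7 \cdot 5^{2} = \left(-7\right) 25 = -175$)
$t = \frac{5}{4}$ ($t = \frac{-11 - -21}{8} = \frac{-11 + 21}{8} = \frac{1}{8} \cdot 10 = \frac{5}{4} \approx 1.25$)
$k{\left(y,C \right)} = -510 + \frac{15 C y}{4}$ ($k{\left(y,C \right)} = 15 + 3 \left(\frac{5 y}{4} C - 175\right) = 15 + 3 \left(\frac{5 C y}{4} - 175\right) = 15 + 3 \left(-175 + \frac{5 C y}{4}\right) = 15 + \left(-525 + \frac{15 C y}{4}\right) = -510 + \frac{15 C y}{4}$)
$-1121 - k{\left(1,9 \right)} = -1121 - \left(-510 + \frac{15}{4} \cdot 9 \cdot 1\right) = -1121 - \left(-510 + \frac{135}{4}\right) = -1121 - - \frac{1905}{4} = -1121 + \frac{1905}{4} = - \frac{2579}{4}$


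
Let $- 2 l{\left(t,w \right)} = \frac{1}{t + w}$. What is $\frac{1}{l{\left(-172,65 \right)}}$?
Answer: $214$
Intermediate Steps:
$l{\left(t,w \right)} = - \frac{1}{2 \left(t + w\right)}$
$\frac{1}{l{\left(-172,65 \right)}} = \frac{1}{\left(-1\right) \frac{1}{2 \left(-172\right) + 2 \cdot 65}} = \frac{1}{\left(-1\right) \frac{1}{-344 + 130}} = \frac{1}{\left(-1\right) \frac{1}{-214}} = \frac{1}{\left(-1\right) \left(- \frac{1}{214}\right)} = \frac{1}{\frac{1}{214}} = 214$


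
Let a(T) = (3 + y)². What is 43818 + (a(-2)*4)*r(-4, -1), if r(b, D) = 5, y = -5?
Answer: 43898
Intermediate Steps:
a(T) = 4 (a(T) = (3 - 5)² = (-2)² = 4)
43818 + (a(-2)*4)*r(-4, -1) = 43818 + (4*4)*5 = 43818 + 16*5 = 43818 + 80 = 43898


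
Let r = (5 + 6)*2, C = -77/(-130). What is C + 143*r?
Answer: 409057/130 ≈ 3146.6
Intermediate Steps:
C = 77/130 (C = -77*(-1/130) = 77/130 ≈ 0.59231)
r = 22 (r = 11*2 = 22)
C + 143*r = 77/130 + 143*22 = 77/130 + 3146 = 409057/130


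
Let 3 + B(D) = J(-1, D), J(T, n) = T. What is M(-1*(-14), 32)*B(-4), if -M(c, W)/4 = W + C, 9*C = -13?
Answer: 4400/9 ≈ 488.89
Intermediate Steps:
C = -13/9 (C = (1/9)*(-13) = -13/9 ≈ -1.4444)
M(c, W) = 52/9 - 4*W (M(c, W) = -4*(W - 13/9) = -4*(-13/9 + W) = 52/9 - 4*W)
B(D) = -4 (B(D) = -3 - 1 = -4)
M(-1*(-14), 32)*B(-4) = (52/9 - 4*32)*(-4) = (52/9 - 128)*(-4) = -1100/9*(-4) = 4400/9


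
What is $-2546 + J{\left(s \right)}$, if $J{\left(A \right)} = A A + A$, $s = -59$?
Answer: $876$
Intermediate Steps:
$J{\left(A \right)} = A + A^{2}$ ($J{\left(A \right)} = A^{2} + A = A + A^{2}$)
$-2546 + J{\left(s \right)} = -2546 - 59 \left(1 - 59\right) = -2546 - -3422 = -2546 + 3422 = 876$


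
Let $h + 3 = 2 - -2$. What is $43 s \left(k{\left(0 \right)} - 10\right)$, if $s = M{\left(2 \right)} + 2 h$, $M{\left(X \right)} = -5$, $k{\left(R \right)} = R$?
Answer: $1290$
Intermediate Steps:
$h = 1$ ($h = -3 + \left(2 - -2\right) = -3 + \left(2 + 2\right) = -3 + 4 = 1$)
$s = -3$ ($s = -5 + 2 \cdot 1 = -5 + 2 = -3$)
$43 s \left(k{\left(0 \right)} - 10\right) = 43 \left(-3\right) \left(0 - 10\right) = - 129 \left(0 - 10\right) = \left(-129\right) \left(-10\right) = 1290$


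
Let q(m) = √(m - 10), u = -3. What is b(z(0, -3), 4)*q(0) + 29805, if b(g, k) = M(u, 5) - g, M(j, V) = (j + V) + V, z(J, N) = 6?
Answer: 29805 + I*√10 ≈ 29805.0 + 3.1623*I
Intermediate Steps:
M(j, V) = j + 2*V (M(j, V) = (V + j) + V = j + 2*V)
q(m) = √(-10 + m)
b(g, k) = 7 - g (b(g, k) = (-3 + 2*5) - g = (-3 + 10) - g = 7 - g)
b(z(0, -3), 4)*q(0) + 29805 = (7 - 1*6)*√(-10 + 0) + 29805 = (7 - 6)*√(-10) + 29805 = 1*(I*√10) + 29805 = I*√10 + 29805 = 29805 + I*√10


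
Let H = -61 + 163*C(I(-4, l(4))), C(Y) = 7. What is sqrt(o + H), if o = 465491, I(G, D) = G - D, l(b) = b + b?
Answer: sqrt(466571) ≈ 683.06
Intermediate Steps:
l(b) = 2*b
H = 1080 (H = -61 + 163*7 = -61 + 1141 = 1080)
sqrt(o + H) = sqrt(465491 + 1080) = sqrt(466571)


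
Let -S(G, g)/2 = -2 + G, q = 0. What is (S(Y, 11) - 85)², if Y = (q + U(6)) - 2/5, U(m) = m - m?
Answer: 160801/25 ≈ 6432.0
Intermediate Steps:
U(m) = 0
Y = -⅖ (Y = (0 + 0) - 2/5 = 0 - 2*⅕ = 0 - ⅖ = -⅖ ≈ -0.40000)
S(G, g) = 4 - 2*G (S(G, g) = -2*(-2 + G) = 4 - 2*G)
(S(Y, 11) - 85)² = ((4 - 2*(-⅖)) - 85)² = ((4 + ⅘) - 85)² = (24/5 - 85)² = (-401/5)² = 160801/25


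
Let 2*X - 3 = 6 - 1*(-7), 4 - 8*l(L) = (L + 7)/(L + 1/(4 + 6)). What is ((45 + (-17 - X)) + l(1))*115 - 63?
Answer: 48179/22 ≈ 2190.0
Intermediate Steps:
l(L) = 1/2 - (7 + L)/(8*(1/10 + L)) (l(L) = 1/2 - (L + 7)/(8*(L + 1/(4 + 6))) = 1/2 - (7 + L)/(8*(L + 1/10)) = 1/2 - (7 + L)/(8*(1/10 + L)))
X = 8 (X = 3/2 + (6 - 1*(-7))/2 = 3/2 + (6 + 7)/2 = 3/2 + (1/2)*13 = 3/2 + 13/2 = 8)
((45 + (-17 - X)) + l(1))*115 - 63 = ((45 + (-17 - 1*8)) + 3*(-11 + 5*1)/(4*(1 + 10*1)))*115 - 63 = ((45 + (-17 - 8)) + 3*(-11 + 5)/(4*(1 + 10)))*115 - 63 = ((45 - 25) + (3/4)*(-6)/11)*115 - 63 = (20 + (3/4)*(1/11)*(-6))*115 - 63 = (20 - 9/22)*115 - 63 = (431/22)*115 - 63 = 49565/22 - 63 = 48179/22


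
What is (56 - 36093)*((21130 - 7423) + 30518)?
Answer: -1593736325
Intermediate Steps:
(56 - 36093)*((21130 - 7423) + 30518) = -36037*(13707 + 30518) = -36037*44225 = -1593736325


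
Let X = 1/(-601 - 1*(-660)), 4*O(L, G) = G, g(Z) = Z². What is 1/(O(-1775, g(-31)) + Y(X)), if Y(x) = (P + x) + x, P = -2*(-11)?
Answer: 236/61899 ≈ 0.0038127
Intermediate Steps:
P = 22
O(L, G) = G/4
X = 1/59 (X = 1/(-601 + 660) = 1/59 ≈ 0.016949)
Y(x) = 22 + 2*x (Y(x) = (22 + x) + x = 22 + 2*x)
1/(O(-1775, g(-31)) + Y(X)) = 1/((¼)*(-31)² + (22 + 2*(1/59))) = 1/((¼)*961 + (22 + 2/59)) = 1/(961/4 + 1300/59) = 1/(61899/236) = 236/61899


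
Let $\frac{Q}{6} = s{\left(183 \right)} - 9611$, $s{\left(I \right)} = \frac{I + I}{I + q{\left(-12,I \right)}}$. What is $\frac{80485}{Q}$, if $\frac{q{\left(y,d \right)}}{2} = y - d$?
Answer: $- \frac{1851155}{1326562} \approx -1.3955$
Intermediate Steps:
$q{\left(y,d \right)} = - 2 d + 2 y$ ($q{\left(y,d \right)} = 2 \left(y - d\right) = - 2 d + 2 y$)
$s{\left(I \right)} = \frac{2 I}{-24 - I}$ ($s{\left(I \right)} = \frac{I + I}{I - \left(24 + 2 I\right)} = \frac{2 I}{I - \left(24 + 2 I\right)} = \frac{2 I}{-24 - I}$)
$Q = - \frac{1326562}{23}$ ($Q = 6 \left(\left(-2\right) 183 \frac{1}{24 + 183} - 9611\right) = 6 \left(\left(-2\right) 183 \cdot \frac{1}{207} - 9611\right) = 6 \left(- \frac{122}{69} - 9611\right) = 6 \left(- \frac{663281}{69}\right) = - \frac{1326562}{23} \approx -57677.0$)
$\frac{80485}{Q} = \frac{80485}{- \frac{1326562}{23}} = 80485 \left(- \frac{23}{1326562}\right) = - \frac{1851155}{1326562}$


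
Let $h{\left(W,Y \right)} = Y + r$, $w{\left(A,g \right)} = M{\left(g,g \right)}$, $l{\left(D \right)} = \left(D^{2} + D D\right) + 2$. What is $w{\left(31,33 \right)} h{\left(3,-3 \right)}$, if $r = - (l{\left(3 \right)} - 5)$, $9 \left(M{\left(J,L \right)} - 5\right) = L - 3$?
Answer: $-150$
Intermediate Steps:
$M{\left(J,L \right)} = \frac{14}{3} + \frac{L}{9}$ ($M{\left(J,L \right)} = 5 + \frac{L - 3}{9} = 5 + \frac{-3 + L}{9} = 5 + \left(- \frac{1}{3} + \frac{L}{9}\right) = \frac{14}{3} + \frac{L}{9}$)
$l{\left(D \right)} = 2 + 2 D^{2}$ ($l{\left(D \right)} = \left(D^{2} + D^{2}\right) + 2 = 2 D^{2} + 2 = 2 + 2 D^{2}$)
$r = -15$ ($r = - (\left(2 + 2 \cdot 3^{2}\right) - 5) = - (\left(2 + 2 \cdot 9\right) - 5) = - (\left(2 + 18\right) - 5) = - (20 - 5) = \left(-1\right) 15 = -15$)
$w{\left(A,g \right)} = \frac{14}{3} + \frac{g}{9}$
$h{\left(W,Y \right)} = -15 + Y$ ($h{\left(W,Y \right)} = Y - 15 = -15 + Y$)
$w{\left(31,33 \right)} h{\left(3,-3 \right)} = \left(\frac{14}{3} + \frac{1}{9} \cdot 33\right) \left(-15 - 3\right) = \left(\frac{14}{3} + \frac{11}{3}\right) \left(-18\right) = \frac{25}{3} \left(-18\right) = -150$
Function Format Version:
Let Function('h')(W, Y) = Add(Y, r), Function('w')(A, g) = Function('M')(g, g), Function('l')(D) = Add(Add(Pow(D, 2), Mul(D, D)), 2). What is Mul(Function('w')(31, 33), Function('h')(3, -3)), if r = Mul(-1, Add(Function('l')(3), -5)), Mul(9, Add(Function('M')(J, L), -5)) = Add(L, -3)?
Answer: -150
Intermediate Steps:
Function('M')(J, L) = Add(Rational(14, 3), Mul(Rational(1, 9), L)) (Function('M')(J, L) = Add(5, Mul(Rational(1, 9), Add(L, -3))) = Add(5, Mul(Rational(1, 9), Add(-3, L))) = Add(5, Add(Rational(-1, 3), Mul(Rational(1, 9), L))) = Add(Rational(14, 3), Mul(Rational(1, 9), L)))
Function('l')(D) = Add(2, Mul(2, Pow(D, 2))) (Function('l')(D) = Add(Add(Pow(D, 2), Pow(D, 2)), 2) = Add(Mul(2, Pow(D, 2)), 2) = Add(2, Mul(2, Pow(D, 2))))
r = -15 (r = Mul(-1, Add(Add(2, Mul(2, Pow(3, 2))), -5)) = Mul(-1, Add(Add(2, Mul(2, 9)), -5)) = Mul(-1, Add(Add(2, 18), -5)) = Mul(-1, Add(20, -5)) = Mul(-1, 15) = -15)
Function('w')(A, g) = Add(Rational(14, 3), Mul(Rational(1, 9), g))
Function('h')(W, Y) = Add(-15, Y) (Function('h')(W, Y) = Add(Y, -15) = Add(-15, Y))
Mul(Function('w')(31, 33), Function('h')(3, -3)) = Mul(Add(Rational(14, 3), Mul(Rational(1, 9), 33)), Add(-15, -3)) = Mul(Add(Rational(14, 3), Rational(11, 3)), -18) = Mul(Rational(25, 3), -18) = -150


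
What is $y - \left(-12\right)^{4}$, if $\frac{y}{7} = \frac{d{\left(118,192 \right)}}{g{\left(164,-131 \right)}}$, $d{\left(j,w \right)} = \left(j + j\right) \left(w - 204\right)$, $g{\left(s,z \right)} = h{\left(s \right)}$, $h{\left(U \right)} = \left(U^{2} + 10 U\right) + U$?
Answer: $- \frac{21255108}{1025} \approx -20737.0$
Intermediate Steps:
$h{\left(U \right)} = U^{2} + 11 U$
$g{\left(s,z \right)} = s \left(11 + s\right)$
$d{\left(j,w \right)} = 2 j \left(-204 + w\right)$
$y = - \frac{708}{1025}$ ($y = 7 \frac{2 \cdot 118 \left(-204 + 192\right)}{164 \left(11 + 164\right)} = 7 \frac{2 \cdot 118 \left(-12\right)}{164 \cdot 175} = 7 \left(- \frac{2832}{28700}\right) = 7 \left(\left(-2832\right) \frac{1}{28700}\right) = 7 \left(- \frac{708}{7175}\right) = - \frac{708}{1025} \approx -0.69073$)
$y - \left(-12\right)^{4} = - \frac{708}{1025} - \left(-12\right)^{4} = - \frac{708}{1025} - 20736 = - \frac{21255108}{1025}$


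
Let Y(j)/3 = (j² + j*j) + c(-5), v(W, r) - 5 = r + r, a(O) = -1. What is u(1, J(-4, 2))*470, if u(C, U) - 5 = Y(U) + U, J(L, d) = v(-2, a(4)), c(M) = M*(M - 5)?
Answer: 99640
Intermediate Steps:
c(M) = M*(-5 + M)
v(W, r) = 5 + 2*r (v(W, r) = 5 + (r + r) = 5 + 2*r)
Y(j) = 150 + 6*j² (Y(j) = 3*((j² + j*j) - 5*(-5 - 5)) = 3*((j² + j²) - 5*(-10)) = 3*(2*j² + 50) = 3*(50 + 2*j²) = 150 + 6*j²)
J(L, d) = 3 (J(L, d) = 5 + 2*(-1) = 5 - 2 = 3)
u(C, U) = 155 + U + 6*U² (u(C, U) = 5 + ((150 + 6*U²) + U) = 5 + (150 + U + 6*U²) = 155 + U + 6*U²)
u(1, J(-4, 2))*470 = (155 + 3 + 6*3²)*470 = (155 + 3 + 6*9)*470 = (155 + 3 + 54)*470 = 212*470 = 99640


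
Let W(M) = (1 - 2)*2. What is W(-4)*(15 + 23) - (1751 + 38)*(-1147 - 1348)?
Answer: 4463479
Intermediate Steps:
W(M) = -2 (W(M) = -1*2 = -2)
W(-4)*(15 + 23) - (1751 + 38)*(-1147 - 1348) = -2*(15 + 23) - (1751 + 38)*(-1147 - 1348) = -2*38 - 1789*(-2495) = -76 - 1*(-4463555) = -76 + 4463555 = 4463479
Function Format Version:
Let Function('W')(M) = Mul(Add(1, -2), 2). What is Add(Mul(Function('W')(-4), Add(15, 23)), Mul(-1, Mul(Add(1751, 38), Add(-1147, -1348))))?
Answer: 4463479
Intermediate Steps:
Function('W')(M) = -2 (Function('W')(M) = Mul(-1, 2) = -2)
Add(Mul(Function('W')(-4), Add(15, 23)), Mul(-1, Mul(Add(1751, 38), Add(-1147, -1348)))) = Add(Mul(-2, Add(15, 23)), Mul(-1, Mul(Add(1751, 38), Add(-1147, -1348)))) = Add(Mul(-2, 38), Mul(-1, Mul(1789, -2495))) = Add(-76, Mul(-1, -4463555)) = Add(-76, 4463555) = 4463479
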